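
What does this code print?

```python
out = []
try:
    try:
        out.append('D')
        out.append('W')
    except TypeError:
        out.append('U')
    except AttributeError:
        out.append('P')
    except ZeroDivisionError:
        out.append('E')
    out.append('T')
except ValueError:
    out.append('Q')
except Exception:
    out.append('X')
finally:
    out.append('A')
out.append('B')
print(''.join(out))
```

Execution trace: 'D' (inner try body) → 'W' (inner try body, no exception) → 'T' (try body, no exception) → 'A' (finally) → 'B' (after the try/except). Output: DWTAB

Answer: DWTAB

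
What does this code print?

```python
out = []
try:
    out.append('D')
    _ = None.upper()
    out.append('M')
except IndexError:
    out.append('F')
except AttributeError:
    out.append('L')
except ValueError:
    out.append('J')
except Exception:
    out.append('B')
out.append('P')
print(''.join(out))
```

Execution trace: 'D' (try body) → 'L' (except AttributeError) → 'P' (after the try/except). Output: DLP

Answer: DLP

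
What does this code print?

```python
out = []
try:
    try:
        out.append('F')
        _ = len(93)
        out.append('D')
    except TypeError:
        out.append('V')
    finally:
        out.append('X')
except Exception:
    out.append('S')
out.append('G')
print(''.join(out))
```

Execution trace: 'F' (inner try body) → 'V' (inner except TypeError) → 'X' (inner finally) → 'G' (after the try/except). Output: FVXG

Answer: FVXG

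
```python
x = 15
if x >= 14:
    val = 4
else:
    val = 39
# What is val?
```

Trace:
`x = 15` → x = 15
`if x >= 14: ...` → x >= 14 is True → val = 4
So val = 4

Answer: 4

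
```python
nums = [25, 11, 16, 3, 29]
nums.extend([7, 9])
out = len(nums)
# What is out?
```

Trace:
`nums = [25, 11, 16, 3, 29]` → nums = [25, 11, 16, 3, 29]
`nums.extend([7, 9])` → nums = [25, 11, 16, 3, 29, 7, 9]
`out = len(nums)` → out = 7
So out = 7

Answer: 7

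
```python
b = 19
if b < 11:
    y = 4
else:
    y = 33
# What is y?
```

Trace:
`b = 19` → b = 19
`if b < 11: ...` → b < 11 is False, take else branch → y = 33
So y = 33

Answer: 33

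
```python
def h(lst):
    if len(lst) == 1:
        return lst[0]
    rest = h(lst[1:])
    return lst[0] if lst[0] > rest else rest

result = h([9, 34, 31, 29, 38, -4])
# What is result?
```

Recursive max over [9, 34, 31, 29, 38, -4] = 38

Answer: 38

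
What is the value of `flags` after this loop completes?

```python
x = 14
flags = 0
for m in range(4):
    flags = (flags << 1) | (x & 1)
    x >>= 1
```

Reverse lowest 4 bits of 14
`flags` takes the values: 0 → 1 → 3 → 7

Answer: 7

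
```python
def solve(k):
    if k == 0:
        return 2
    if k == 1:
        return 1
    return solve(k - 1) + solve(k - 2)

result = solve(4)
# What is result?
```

Build up from base cases: solve(0)=2, solve(1)=1, solve(2)=3, solve(3)=4, solve(4)=7

Answer: 7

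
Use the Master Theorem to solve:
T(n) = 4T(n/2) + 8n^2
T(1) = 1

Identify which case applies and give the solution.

a=4, b=2, f(n)=8n^2. log_2(4) = 2. Since c=2 = 2, Case 2 applies: T(n) = Θ(n^log_b(a) · log n) = O(n^2 log n).

Answer: O(n^2 log n) - Case 2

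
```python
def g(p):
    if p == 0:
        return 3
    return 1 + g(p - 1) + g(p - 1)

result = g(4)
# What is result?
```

g(p) = 1 + 2·g(p-1), g(0)=3. Closed form: (3+1)·2^4 - 1 = 63.

Answer: 63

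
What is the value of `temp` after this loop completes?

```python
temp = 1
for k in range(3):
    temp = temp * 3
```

Multiply by 3, 3 times: 1 * 3^3 = 27
`temp` takes the values: 1 → 3 → 9 → 27

Answer: 27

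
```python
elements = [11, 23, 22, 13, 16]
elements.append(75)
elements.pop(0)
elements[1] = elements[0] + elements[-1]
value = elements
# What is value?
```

Trace:
`elements = [11, 23, 22, 13, 16]` → elements = [11, 23, 22, 13, 16]
`elements.append(75)` → elements = [11, 23, 22, 13, 16, 75]
`elements.pop(0)` → elements = [23, 22, 13, 16, 75]
`elements[1] = elements[0] + elements[-1]` → elements = [23, 98, 13, 16, 75]
`value = elements` → value = [23, 98, 13, 16, 75]
So value = [23, 98, 13, 16, 75]

Answer: [23, 98, 13, 16, 75]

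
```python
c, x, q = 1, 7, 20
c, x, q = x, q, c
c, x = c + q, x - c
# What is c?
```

Trace:
`c, x, q = 1, 7, 20` → c = 1; x = 7; q = 20
`c, x, q = x, q, c` → c = 7; x = 20; q = 1
`c, x = c + q, x - c` → c = 8; x = 13
So c = 8

Answer: 8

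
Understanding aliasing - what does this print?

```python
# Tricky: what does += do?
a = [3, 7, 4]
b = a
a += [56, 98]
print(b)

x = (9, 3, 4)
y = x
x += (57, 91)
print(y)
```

Key concept: += behavior differs for mutable vs immutable.
Step by step:
`a = [3, 7, 4]` → a = [3, 7, 4]
`b = a` → b = [3, 7, 4] (same object as a)
`a += [56, 98]` → a = [3, 7, 4, 56, 98] (same object as b); b = [3, 7, 4, 56, 98] (same object as a)
`print(b)` → prints [3, 7, 4, 56, 98]
`x = (9, 3, 4)` → x = (9, 3, 4)
`y = x` → y = (9, 3, 4)
`x += (57, 91)` → x = (9, 3, 4, 57, 91)
`print(y)` → prints (9, 3, 4)

Answer:
[3, 7, 4, 56, 98]
(9, 3, 4)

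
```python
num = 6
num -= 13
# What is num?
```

Trace:
`num = 6` → num = 6
`num -= 13` → num = -7
So num = -7

Answer: -7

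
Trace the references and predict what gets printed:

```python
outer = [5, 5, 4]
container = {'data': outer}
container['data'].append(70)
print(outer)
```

Key concept: dict holds reference to list.
Step by step:
`outer = [5, 5, 4]` → outer = [5, 5, 4]
`container = {'data': outer}` → container = {'data': [5, 5, 4]}
`container['data'].append(70)` → outer = [5, 5, 4, 70]; container = {'data': [5, 5, 4, 70]}
`print(outer)` → prints [5, 5, 4, 70]

Answer: [5, 5, 4, 70]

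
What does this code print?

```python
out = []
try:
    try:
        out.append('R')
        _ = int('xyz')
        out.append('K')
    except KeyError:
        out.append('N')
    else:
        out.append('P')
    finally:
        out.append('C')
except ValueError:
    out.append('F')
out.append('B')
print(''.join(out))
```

Execution trace: 'R' (try body) → 'C' (finally) → 'F' (outer except ValueError) → 'B' (after the try/except). Output: RCFB

Answer: RCFB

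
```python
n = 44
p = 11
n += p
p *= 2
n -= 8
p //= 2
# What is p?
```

Trace:
`n = 44` → n = 44
`p = 11` → p = 11
`n += p` → n = 55
`p *= 2` → p = 22
`n -= 8` → n = 47
`p //= 2` → p = 11
So p = 11

Answer: 11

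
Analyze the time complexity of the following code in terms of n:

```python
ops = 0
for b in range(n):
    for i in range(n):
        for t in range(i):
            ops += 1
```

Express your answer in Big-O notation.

Each loop level contributes: n × n × n. Multiplying the contributions gives O(n^3).

Answer: O(n^3)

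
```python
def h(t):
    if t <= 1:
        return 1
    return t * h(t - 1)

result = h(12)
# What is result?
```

h(12) = 12 * 11 * 10 * 9 * 8 * 7 * 6 * 5 * 4 * 3 * 2 * 1 = 479001600

Answer: 479001600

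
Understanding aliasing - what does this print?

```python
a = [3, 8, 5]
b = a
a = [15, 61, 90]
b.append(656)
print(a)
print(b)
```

Key concept: rebinding vs mutation: a is rebound to a new list, b still points at the original.
Step by step:
`a = [3, 8, 5]` → a = [3, 8, 5]
`b = a` → b = [3, 8, 5] (same object as a)
`a = [15, 61, 90]` → a = [15, 61, 90]
`b.append(656)` → b = [3, 8, 5, 656]
`print(a)` → prints [15, 61, 90]
`print(b)` → prints [3, 8, 5, 656]

Answer:
[15, 61, 90]
[3, 8, 5, 656]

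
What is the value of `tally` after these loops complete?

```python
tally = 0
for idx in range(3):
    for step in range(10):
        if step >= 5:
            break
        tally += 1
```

Inner breaks at 5, outer runs 3 times
`tally` takes the values: 0 → 1 → 2 → 3 → 4 → 5 → 6 → 7 → 8 → 9 → 10 → 11 → 12 → 13 → 14 → 15

Answer: 15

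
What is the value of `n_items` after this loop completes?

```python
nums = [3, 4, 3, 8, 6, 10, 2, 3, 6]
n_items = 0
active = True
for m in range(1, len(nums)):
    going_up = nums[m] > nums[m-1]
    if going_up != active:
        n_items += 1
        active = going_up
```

Count direction changes in [3, 4, 3, 8, 6, 10, 2, 3, 6]
`n_items` takes the values: 0 → 1 → 2 → 3 → 4 → 5 → 6

Answer: 6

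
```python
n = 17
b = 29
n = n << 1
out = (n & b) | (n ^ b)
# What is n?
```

Trace:
`n = 17` → n = 17
`b = 29` → b = 29
`n = n << 1` → n = 34
`out = (n & b) | (n ^ b)` → out = 63
So n = 34

Answer: 34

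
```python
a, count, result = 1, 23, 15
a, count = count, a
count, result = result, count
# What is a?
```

Trace:
`a, count, result = 1, 23, 15` → a = 1; count = 23; result = 15
`a, count = count, a` → a = 23; count = 1
`count, result = result, count` → count = 15; result = 1
So a = 23

Answer: 23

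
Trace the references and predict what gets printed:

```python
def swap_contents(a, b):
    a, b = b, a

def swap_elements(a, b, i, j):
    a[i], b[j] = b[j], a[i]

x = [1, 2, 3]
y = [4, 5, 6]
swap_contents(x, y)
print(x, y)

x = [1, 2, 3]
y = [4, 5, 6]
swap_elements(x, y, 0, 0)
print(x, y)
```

Key concept: parameter rebinding vs mutation.
Step by step:
`x = [1, 2, 3]` → x = [1, 2, 3]
`y = [4, 5, 6]` → y = [4, 5, 6]
`swap_contents(x, y)` → no visible change to tracked variables
`print(x, y)` → prints [1, 2, 3] [4, 5, 6]
`x = [1, 2, 3]` → x = [1, 2, 3]
`y = [4, 5, 6]` → y = [4, 5, 6]
`swap_elements(x, y, 0, 0)` → x = [4, 2, 3]; y = [1, 5, 6]
`print(x, y)` → prints [4, 2, 3] [1, 5, 6]

Answer:
[1, 2, 3] [4, 5, 6]
[4, 2, 3] [1, 5, 6]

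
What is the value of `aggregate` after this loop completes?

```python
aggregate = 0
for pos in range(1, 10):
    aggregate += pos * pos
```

Sum of squares 1² to 9² = 285
`aggregate` takes the values: 0 → 1 → 5 → 14 → 30 → 55 → 91 → 140 → 204 → 285

Answer: 285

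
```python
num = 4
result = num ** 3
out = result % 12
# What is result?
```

Trace:
`num = 4` → num = 4
`result = num ** 3` → result = 64
`out = result % 12` → out = 4
So result = 64

Answer: 64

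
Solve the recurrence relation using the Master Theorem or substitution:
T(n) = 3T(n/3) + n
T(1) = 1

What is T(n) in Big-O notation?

By Master Theorem: a=3, b=3, f(n)=n. Since log_3(3) = 1 and f(n) = Θ(n^1), Case 2 applies. T(n) = O(n log n).

Answer: O(n log n)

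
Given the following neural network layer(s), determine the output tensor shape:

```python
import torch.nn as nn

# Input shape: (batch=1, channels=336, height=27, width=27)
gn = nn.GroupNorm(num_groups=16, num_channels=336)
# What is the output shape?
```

Input: (1, 336, 27, 27) -> Output: (1, 336, 27, 27)

Answer: (1, 336, 27, 27)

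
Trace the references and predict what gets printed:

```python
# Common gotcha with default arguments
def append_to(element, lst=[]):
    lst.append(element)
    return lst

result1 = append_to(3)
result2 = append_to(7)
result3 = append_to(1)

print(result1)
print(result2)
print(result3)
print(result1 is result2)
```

Key concept: mutable default argument gotcha.
Step by step:
`result1 = append_to(3)` → result1 = [3]
`result2 = append_to(7)` → result1 = [3, 7] (same object as result2); result2 = [3, 7] (same object as result1)
`result3 = append_to(1)` → result1 = [3, 7, 1] (same object as result2, result3); result2 = [3, 7, 1] (same object as result1, result3); result3 = [3, 7, 1] (same object as result1, result2)
`print(result1)` → prints [3, 7, 1]
`print(result2)` → prints [3, 7, 1]
`print(result3)` → prints [3, 7, 1]
`print(result1 is result2)` → prints True

Answer:
[3, 7, 1]
[3, 7, 1]
[3, 7, 1]
True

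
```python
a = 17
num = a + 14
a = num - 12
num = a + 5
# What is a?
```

Trace:
`a = 17` → a = 17
`num = a + 14` → num = 31
`a = num - 12` → a = 19
`num = a + 5` → num = 24
So a = 19

Answer: 19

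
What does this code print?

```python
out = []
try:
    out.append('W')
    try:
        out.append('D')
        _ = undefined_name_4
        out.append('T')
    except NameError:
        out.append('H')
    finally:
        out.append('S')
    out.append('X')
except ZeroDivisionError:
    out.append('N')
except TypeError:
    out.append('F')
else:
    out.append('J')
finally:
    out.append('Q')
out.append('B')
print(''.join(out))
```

Execution trace: 'W' (try body) → 'D' (inner try body) → 'H' (inner except NameError) → 'S' (inner finally) → 'X' (try body, no exception) → 'J' (else) → 'Q' (finally) → 'B' (after the try/except). Output: WDHSXJQB

Answer: WDHSXJQB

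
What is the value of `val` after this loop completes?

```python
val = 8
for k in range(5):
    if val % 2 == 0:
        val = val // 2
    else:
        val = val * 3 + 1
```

Collatz-style transformation from 8
`val` takes the values: 8 → 4 → 2 → 1 → 4 → 2

Answer: 2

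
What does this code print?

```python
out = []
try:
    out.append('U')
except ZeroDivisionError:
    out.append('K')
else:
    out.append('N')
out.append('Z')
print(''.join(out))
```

Execution trace: 'U' (try body, no exception) → 'N' (else) → 'Z' (after the try/except). Output: UNZ

Answer: UNZ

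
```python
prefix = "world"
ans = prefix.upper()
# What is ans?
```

Trace:
`prefix = "world"` → prefix = 'world'
`ans = prefix.upper()` → ans = 'WORLD'
So ans = 'WORLD'

Answer: 'WORLD'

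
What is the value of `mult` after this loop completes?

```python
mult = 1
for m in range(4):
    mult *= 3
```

3^4 = 81
`mult` takes the values: 1 → 3 → 9 → 27 → 81

Answer: 81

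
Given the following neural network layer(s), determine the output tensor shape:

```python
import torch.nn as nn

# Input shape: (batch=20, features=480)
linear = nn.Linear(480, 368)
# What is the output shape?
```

Input: (20, 480) -> Output: (20, 368)

Answer: (20, 368)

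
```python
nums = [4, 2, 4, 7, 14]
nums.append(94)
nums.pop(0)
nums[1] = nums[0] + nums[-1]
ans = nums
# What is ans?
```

Trace:
`nums = [4, 2, 4, 7, 14]` → nums = [4, 2, 4, 7, 14]
`nums.append(94)` → nums = [4, 2, 4, 7, 14, 94]
`nums.pop(0)` → nums = [2, 4, 7, 14, 94]
`nums[1] = nums[0] + nums[-1]` → nums = [2, 96, 7, 14, 94]
`ans = nums` → ans = [2, 96, 7, 14, 94]
So ans = [2, 96, 7, 14, 94]

Answer: [2, 96, 7, 14, 94]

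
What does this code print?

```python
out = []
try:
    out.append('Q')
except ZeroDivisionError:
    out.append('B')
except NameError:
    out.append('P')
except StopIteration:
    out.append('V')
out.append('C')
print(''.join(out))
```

Execution trace: 'Q' (try body, no exception) → 'C' (after the try/except). Output: QC

Answer: QC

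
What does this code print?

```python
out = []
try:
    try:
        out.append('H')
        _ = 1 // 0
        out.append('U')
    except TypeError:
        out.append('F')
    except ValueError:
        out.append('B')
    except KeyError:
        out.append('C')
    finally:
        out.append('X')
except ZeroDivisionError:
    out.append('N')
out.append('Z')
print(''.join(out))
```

Execution trace: 'H' (try body) → 'X' (finally) → 'N' (outer except ZeroDivisionError) → 'Z' (after the try/except). Output: HXNZ

Answer: HXNZ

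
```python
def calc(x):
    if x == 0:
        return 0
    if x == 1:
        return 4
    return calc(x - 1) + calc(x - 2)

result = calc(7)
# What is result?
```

Build up from base cases: calc(0)=0, calc(1)=4, calc(2)=4, calc(3)=8, calc(4)=12, calc(5)=20, calc(6)=32, ..., calc(7)=52

Answer: 52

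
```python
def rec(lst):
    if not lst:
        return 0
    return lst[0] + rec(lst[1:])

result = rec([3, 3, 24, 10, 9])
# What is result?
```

3 + 3 + 24 + 10 + 9 + 0 = 49

Answer: 49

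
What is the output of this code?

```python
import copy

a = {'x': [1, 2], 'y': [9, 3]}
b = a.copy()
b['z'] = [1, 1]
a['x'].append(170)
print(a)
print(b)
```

Key concept: shallow copy of dict with mutable values.
Step by step:
`a = {'x': [1, 2], 'y': [9, 3]}` → a = {'x': [1, 2], 'y': [9, 3]}
`b = a.copy()` → b = {'x': [1, 2], 'y': [9, 3]}
`b['z'] = [1, 1]` → b = {'x': [1, 2], 'y': [9, 3], 'z': [1, 1]}
`a['x'].append(170)` → a = {'x': [1, 2, 170], 'y': [9, 3]}; b = {'x': [1, 2, 170], 'y': [9, 3], 'z': [1, 1]}
`print(a)` → prints {'x': [1, 2, 170], 'y': [9, 3]}
`print(b)` → prints {'x': [1, 2, 170], 'y': [9, 3], 'z': [1, 1]}

Answer:
{'x': [1, 2, 170], 'y': [9, 3]}
{'x': [1, 2, 170], 'y': [9, 3], 'z': [1, 1]}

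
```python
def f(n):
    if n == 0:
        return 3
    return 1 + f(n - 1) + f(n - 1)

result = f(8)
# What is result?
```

f(n) = 1 + 2·f(n-1), f(0)=3. Closed form: (3+1)·2^8 - 1 = 1023.

Answer: 1023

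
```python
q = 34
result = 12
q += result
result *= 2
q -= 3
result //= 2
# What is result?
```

Trace:
`q = 34` → q = 34
`result = 12` → result = 12
`q += result` → q = 46
`result *= 2` → result = 24
`q -= 3` → q = 43
`result //= 2` → result = 12
So result = 12

Answer: 12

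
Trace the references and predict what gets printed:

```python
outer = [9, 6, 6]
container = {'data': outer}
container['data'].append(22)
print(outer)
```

Key concept: dict holds reference to list.
Step by step:
`outer = [9, 6, 6]` → outer = [9, 6, 6]
`container = {'data': outer}` → container = {'data': [9, 6, 6]}
`container['data'].append(22)` → outer = [9, 6, 6, 22]; container = {'data': [9, 6, 6, 22]}
`print(outer)` → prints [9, 6, 6, 22]

Answer: [9, 6, 6, 22]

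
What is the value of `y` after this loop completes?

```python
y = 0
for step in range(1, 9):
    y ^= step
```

XOR of 1 to 8
`y` takes the values: 0 → 1 → 3 → 0 → 4 → 1 → 7 → 0 → 8

Answer: 8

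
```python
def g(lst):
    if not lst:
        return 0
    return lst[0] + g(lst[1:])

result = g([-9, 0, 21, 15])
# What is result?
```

(-9) + 0 + 21 + 15 + 0 = 27

Answer: 27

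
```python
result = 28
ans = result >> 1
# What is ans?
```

Trace:
`result = 28` → result = 28
`ans = result >> 1` → ans = 14
So ans = 14

Answer: 14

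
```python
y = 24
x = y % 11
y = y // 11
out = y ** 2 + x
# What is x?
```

Trace:
`y = 24` → y = 24
`x = y % 11` → x = 2
`y = y // 11` → y = 2
`out = y ** 2 + x` → out = 6
So x = 2

Answer: 2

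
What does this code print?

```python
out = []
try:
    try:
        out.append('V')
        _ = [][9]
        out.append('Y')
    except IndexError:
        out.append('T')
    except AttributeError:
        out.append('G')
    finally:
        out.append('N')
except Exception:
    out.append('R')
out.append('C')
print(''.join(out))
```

Execution trace: 'V' (inner try body) → 'T' (inner except IndexError) → 'N' (inner finally) → 'C' (after the try/except). Output: VTNC

Answer: VTNC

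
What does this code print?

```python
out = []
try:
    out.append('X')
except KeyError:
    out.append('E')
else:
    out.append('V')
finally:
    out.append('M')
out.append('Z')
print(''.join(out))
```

Execution trace: 'X' (try body, no exception) → 'V' (else) → 'M' (finally) → 'Z' (after the try/except). Output: XVMZ

Answer: XVMZ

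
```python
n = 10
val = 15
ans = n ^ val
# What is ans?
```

Trace:
`n = 10` → n = 10
`val = 15` → val = 15
`ans = n ^ val` → ans = 5
So ans = 5

Answer: 5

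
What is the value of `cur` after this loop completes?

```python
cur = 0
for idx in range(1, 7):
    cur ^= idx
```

XOR of 1 to 6
`cur` takes the values: 0 → 1 → 3 → 0 → 4 → 1 → 7

Answer: 7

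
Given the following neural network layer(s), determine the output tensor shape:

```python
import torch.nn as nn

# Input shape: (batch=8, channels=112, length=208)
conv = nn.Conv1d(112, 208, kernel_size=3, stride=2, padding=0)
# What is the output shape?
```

Input: (8, 112, 208) -> Output: (8, 208, 103)

Answer: (8, 208, 103)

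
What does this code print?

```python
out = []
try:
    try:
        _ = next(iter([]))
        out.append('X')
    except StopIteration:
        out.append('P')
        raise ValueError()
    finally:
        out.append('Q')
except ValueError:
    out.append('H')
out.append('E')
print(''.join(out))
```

Execution trace: 'P' (inner except StopIteration) → 'Q' (inner finally) → 'H' (outer except ValueError) → 'E' (after the try/except). Output: PQHE

Answer: PQHE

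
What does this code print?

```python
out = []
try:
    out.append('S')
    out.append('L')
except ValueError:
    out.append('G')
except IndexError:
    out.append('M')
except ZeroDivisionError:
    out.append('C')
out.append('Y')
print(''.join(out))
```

Execution trace: 'S' (try body) → 'L' (try body, no exception) → 'Y' (after the try/except). Output: SLY

Answer: SLY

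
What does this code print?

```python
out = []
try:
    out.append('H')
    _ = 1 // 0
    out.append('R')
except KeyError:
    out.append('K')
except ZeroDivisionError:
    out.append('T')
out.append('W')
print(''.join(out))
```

Execution trace: 'H' (try body) → 'T' (except ZeroDivisionError) → 'W' (after the try/except). Output: HTW

Answer: HTW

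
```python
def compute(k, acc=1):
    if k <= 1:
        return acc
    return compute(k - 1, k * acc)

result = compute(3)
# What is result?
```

Accumulator trace (n, acc): (3, 1) -> (2, 3) -> (1, 6) -> return 6

Answer: 6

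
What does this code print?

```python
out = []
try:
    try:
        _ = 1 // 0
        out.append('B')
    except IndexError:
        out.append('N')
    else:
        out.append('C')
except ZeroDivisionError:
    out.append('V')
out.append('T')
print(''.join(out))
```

Execution trace: 'V' (outer except ZeroDivisionError) → 'T' (after the try/except). Output: VT

Answer: VT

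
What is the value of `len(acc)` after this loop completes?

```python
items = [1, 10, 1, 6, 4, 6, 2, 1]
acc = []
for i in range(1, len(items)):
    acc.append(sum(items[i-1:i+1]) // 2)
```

Number of 2-element averages
`acc` takes the values: [] → [5] → [5, 5] → [5, 5, 3] → [5, 5, 3, 5] → [5, 5, 3, 5, 5] → [5, 5, 3, 5, 5, 4] → [5, 5, 3, 5, 5, 4, 1]
So `len(acc)` = 7

Answer: 7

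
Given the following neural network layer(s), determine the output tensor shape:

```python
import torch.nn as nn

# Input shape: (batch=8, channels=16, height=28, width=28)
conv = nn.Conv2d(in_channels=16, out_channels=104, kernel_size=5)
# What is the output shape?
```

Input: (8, 16, 28, 28) -> Output: (8, 104, 24, 24)

Answer: (8, 104, 24, 24)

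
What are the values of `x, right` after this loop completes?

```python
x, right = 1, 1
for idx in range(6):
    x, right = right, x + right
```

Fibonacci: after 6 iterations
`x, right` takes the values: (1, 1) → (1, 2) → (2, 3) → (3, 5) → (5, 8) → (8, 13) → (13, 21)

Answer: 13, 21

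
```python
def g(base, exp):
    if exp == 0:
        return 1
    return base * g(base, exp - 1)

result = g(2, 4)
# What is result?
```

g(2, 4) = 2 * 2 * 2 * 2 = 16

Answer: 16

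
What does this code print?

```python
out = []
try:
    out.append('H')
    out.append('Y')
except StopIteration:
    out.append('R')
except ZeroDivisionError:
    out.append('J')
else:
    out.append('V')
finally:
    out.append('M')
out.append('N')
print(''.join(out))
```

Execution trace: 'H' (try body) → 'Y' (try body, no exception) → 'V' (else) → 'M' (finally) → 'N' (after the try/except). Output: HYVMN

Answer: HYVMN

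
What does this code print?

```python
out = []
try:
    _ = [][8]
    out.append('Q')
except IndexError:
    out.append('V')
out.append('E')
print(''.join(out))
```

Execution trace: 'V' (except IndexError) → 'E' (after the try/except). Output: VE

Answer: VE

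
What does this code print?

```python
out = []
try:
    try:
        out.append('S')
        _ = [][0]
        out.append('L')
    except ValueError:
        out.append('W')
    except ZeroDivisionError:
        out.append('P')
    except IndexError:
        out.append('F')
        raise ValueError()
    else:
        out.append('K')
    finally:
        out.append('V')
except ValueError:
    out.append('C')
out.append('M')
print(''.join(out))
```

Execution trace: 'S' (inner try body) → 'F' (inner except IndexError) → 'V' (inner finally) → 'C' (outer except ValueError) → 'M' (after the try/except). Output: SFVCM

Answer: SFVCM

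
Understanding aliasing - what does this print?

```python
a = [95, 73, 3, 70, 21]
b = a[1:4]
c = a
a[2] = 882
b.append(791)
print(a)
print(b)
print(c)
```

Key concept: slice vs alias.
Step by step:
`a = [95, 73, 3, 70, 21]` → a = [95, 73, 3, 70, 21]
`b = a[1:4]` → b = [73, 3, 70]
`c = a` → c = [95, 73, 3, 70, 21] (same object as a)
`a[2] = 882` → a = [95, 73, 882, 70, 21] (same object as c); c = [95, 73, 882, 70, 21] (same object as a)
`b.append(791)` → b = [73, 3, 70, 791]
`print(a)` → prints [95, 73, 882, 70, 21]
`print(b)` → prints [73, 3, 70, 791]
`print(c)` → prints [95, 73, 882, 70, 21]

Answer:
[95, 73, 882, 70, 21]
[73, 3, 70, 791]
[95, 73, 882, 70, 21]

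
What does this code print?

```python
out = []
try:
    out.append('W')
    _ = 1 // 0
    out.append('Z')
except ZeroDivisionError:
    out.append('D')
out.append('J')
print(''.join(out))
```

Execution trace: 'W' (try body) → 'D' (except ZeroDivisionError) → 'J' (after the try/except). Output: WDJ

Answer: WDJ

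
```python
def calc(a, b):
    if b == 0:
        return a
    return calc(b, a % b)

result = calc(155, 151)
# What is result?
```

calc(155, 151) -> calc(151, 4) -> calc(4, 3) -> calc(3, 1) -> calc(1, 0) -> 1

Answer: 1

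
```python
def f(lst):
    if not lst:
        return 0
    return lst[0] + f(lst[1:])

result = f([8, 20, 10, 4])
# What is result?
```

8 + 20 + 10 + 4 + 0 = 42

Answer: 42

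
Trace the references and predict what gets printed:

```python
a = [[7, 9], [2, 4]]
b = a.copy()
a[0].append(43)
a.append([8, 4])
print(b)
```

Key concept: shallow copy with nested lists.
Step by step:
`a = [[7, 9], [2, 4]]` → a = [[7, 9], [2, 4]]
`b = a.copy()` → b = [[7, 9], [2, 4]]
`a[0].append(43)` → a = [[7, 9, 43], [2, 4]]; b = [[7, 9, 43], [2, 4]]
`a.append([8, 4])` → a = [[7, 9, 43], [2, 4], [8, 4]]
`print(b)` → prints [[7, 9, 43], [2, 4]]

Answer: [[7, 9, 43], [2, 4]]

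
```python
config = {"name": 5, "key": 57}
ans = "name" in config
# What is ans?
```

Trace:
`config = {"name": 5, "key": 57}` → config = {'name': 5, 'key': 57}
`ans = "name" in config` → ans = True
So ans = True

Answer: True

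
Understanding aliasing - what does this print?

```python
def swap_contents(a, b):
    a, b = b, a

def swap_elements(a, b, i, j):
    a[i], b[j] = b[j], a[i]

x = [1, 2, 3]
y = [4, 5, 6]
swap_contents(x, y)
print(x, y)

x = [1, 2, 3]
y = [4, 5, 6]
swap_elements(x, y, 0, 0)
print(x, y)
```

Key concept: parameter rebinding vs mutation.
Step by step:
`x = [1, 2, 3]` → x = [1, 2, 3]
`y = [4, 5, 6]` → y = [4, 5, 6]
`swap_contents(x, y)` → no visible change to tracked variables
`print(x, y)` → prints [1, 2, 3] [4, 5, 6]
`x = [1, 2, 3]` → x = [1, 2, 3]
`y = [4, 5, 6]` → y = [4, 5, 6]
`swap_elements(x, y, 0, 0)` → x = [4, 2, 3]; y = [1, 5, 6]
`print(x, y)` → prints [4, 2, 3] [1, 5, 6]

Answer:
[1, 2, 3] [4, 5, 6]
[4, 2, 3] [1, 5, 6]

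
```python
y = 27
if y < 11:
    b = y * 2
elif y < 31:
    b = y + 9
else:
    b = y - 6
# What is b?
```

Trace:
`y = 27` → y = 27
`if y < 11: ...` → y < 11 is False, y < 31 is True → b = 36
So b = 36

Answer: 36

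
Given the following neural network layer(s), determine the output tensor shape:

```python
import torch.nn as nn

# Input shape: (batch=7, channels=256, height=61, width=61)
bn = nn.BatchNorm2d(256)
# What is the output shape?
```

Input: (7, 256, 61, 61) -> Output: (7, 256, 61, 61)

Answer: (7, 256, 61, 61)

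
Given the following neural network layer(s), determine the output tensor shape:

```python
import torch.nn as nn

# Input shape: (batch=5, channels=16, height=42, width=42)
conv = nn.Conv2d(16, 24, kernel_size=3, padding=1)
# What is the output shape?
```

Input: (5, 16, 42, 42) -> Output: (5, 24, 42, 42)

Answer: (5, 24, 42, 42)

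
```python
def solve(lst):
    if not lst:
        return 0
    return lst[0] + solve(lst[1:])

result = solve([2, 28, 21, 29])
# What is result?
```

2 + 28 + 21 + 29 + 0 = 80

Answer: 80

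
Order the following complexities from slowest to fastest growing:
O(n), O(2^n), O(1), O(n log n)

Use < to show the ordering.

Ordered by growth rate: O(1) < O(n) < O(n log n) < O(2^n)

Answer: O(1) < O(n) < O(n log n) < O(2^n)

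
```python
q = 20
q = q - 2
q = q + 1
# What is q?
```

Trace:
`q = 20` → q = 20
`q = q - 2` → q = 18
`q = q + 1` → q = 19
So q = 19

Answer: 19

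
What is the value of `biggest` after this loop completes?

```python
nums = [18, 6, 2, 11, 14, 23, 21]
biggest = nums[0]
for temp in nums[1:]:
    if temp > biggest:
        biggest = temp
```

Maximum of [18, 6, 2, 11, 14, 23, 21]
`biggest` takes the values: 18 → 23

Answer: 23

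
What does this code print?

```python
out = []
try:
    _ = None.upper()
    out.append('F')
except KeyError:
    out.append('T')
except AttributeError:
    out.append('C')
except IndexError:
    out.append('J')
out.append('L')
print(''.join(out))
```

Execution trace: 'C' (except AttributeError) → 'L' (after the try/except). Output: CL

Answer: CL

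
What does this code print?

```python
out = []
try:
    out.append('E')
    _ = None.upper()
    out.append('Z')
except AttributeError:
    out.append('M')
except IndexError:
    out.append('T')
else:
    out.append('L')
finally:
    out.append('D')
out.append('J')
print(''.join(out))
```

Execution trace: 'E' (try body) → 'M' (except AttributeError) → 'D' (finally) → 'J' (after the try/except). Output: EMDJ

Answer: EMDJ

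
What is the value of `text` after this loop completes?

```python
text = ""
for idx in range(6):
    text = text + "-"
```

Repeat '-' 6 times
`text` takes the values: "" → "-" → "--" → "---" → "----" → "-----" → "------"

Answer: "------"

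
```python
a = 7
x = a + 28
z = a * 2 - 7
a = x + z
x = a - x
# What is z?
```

Trace:
`a = 7` → a = 7
`x = a + 28` → x = 35
`z = a * 2 - 7` → z = 7
`a = x + z` → a = 42
`x = a - x` → x = 7
So z = 7

Answer: 7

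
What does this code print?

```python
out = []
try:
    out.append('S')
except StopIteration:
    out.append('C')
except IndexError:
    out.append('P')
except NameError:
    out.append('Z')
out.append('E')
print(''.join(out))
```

Execution trace: 'S' (try body, no exception) → 'E' (after the try/except). Output: SE

Answer: SE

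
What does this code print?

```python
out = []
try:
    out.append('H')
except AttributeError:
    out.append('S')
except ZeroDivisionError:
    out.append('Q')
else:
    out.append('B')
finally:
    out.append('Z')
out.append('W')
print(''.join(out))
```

Execution trace: 'H' (try body, no exception) → 'B' (else) → 'Z' (finally) → 'W' (after the try/except). Output: HBZW

Answer: HBZW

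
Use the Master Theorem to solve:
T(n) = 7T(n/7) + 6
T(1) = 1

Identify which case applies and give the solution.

a=7, b=7, f(n)=6. log_7(7) = 1. Since c=0 < 1, Case 1 applies: T(n) = Θ(n^log_b(a)) = O(n).

Answer: O(n) - Case 1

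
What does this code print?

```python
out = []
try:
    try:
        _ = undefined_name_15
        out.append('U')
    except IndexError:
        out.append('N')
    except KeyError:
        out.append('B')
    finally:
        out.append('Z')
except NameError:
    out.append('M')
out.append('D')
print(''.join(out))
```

Execution trace: 'Z' (finally) → 'M' (outer except NameError) → 'D' (after the try/except). Output: ZMD

Answer: ZMD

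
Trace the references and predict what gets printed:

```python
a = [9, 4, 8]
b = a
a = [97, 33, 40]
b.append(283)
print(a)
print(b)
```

Key concept: rebinding vs mutation: a is rebound to a new list, b still points at the original.
Step by step:
`a = [9, 4, 8]` → a = [9, 4, 8]
`b = a` → b = [9, 4, 8] (same object as a)
`a = [97, 33, 40]` → a = [97, 33, 40]
`b.append(283)` → b = [9, 4, 8, 283]
`print(a)` → prints [97, 33, 40]
`print(b)` → prints [9, 4, 8, 283]

Answer:
[97, 33, 40]
[9, 4, 8, 283]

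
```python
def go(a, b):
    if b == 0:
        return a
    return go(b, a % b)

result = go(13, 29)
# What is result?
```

go(13, 29) -> go(29, 13) -> go(13, 3) -> go(3, 1) -> go(1, 0) -> 1

Answer: 1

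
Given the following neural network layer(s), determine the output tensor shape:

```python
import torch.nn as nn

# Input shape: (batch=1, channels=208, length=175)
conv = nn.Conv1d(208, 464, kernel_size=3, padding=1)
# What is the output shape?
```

Input: (1, 208, 175) -> Output: (1, 464, 175)

Answer: (1, 464, 175)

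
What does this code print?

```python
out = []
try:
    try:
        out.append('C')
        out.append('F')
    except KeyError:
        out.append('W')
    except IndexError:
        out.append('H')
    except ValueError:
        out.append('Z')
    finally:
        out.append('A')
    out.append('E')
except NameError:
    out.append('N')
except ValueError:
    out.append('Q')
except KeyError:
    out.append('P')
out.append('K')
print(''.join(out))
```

Execution trace: 'C' (inner try body) → 'F' (inner try body, no exception) → 'A' (inner finally) → 'E' (try body, no exception) → 'K' (after the try/except). Output: CFAEK

Answer: CFAEK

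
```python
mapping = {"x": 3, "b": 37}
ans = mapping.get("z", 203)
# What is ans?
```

Trace:
`mapping = {"x": 3, "b": 37}` → mapping = {'x': 3, 'b': 37}
`ans = mapping.get("z", 203)` → ans = 203
So ans = 203

Answer: 203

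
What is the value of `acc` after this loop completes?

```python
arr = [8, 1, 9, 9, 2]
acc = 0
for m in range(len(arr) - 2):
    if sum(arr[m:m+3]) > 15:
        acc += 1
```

Count windows with sum > 15
`acc` takes the values: 0 → 1 → 2 → 3

Answer: 3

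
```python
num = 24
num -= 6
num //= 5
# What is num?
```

Trace:
`num = 24` → num = 24
`num -= 6` → num = 18
`num //= 5` → num = 3
So num = 3

Answer: 3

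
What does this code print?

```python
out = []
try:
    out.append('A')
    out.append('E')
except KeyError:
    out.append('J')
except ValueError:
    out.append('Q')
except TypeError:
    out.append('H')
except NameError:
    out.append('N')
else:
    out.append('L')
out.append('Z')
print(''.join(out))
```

Execution trace: 'A' (try body) → 'E' (try body, no exception) → 'L' (else) → 'Z' (after the try/except). Output: AELZ

Answer: AELZ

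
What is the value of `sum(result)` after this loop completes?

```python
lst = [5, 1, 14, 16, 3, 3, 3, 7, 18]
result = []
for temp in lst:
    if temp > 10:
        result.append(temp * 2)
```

Sum of doubled values > 10
`result` takes the values: [] → [28] → [28, 32] → [28, 32, 36]
So `sum(result)` = 96

Answer: 96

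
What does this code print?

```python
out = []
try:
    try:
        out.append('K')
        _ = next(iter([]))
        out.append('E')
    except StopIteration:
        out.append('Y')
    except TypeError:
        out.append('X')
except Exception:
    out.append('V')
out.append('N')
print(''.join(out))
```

Execution trace: 'K' (inner try body) → 'Y' (inner except StopIteration) → 'N' (after the try/except). Output: KYN

Answer: KYN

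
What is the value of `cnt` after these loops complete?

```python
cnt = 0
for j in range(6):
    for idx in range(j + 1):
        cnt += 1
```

Triangle: 1 + 2 + ... + 6
`cnt` takes the values: 0 → 1 → 2 → 3 → 4 → 5 → 6 → 7 → 8 → 9 → 10 → 11 → 12 → 13 → 14 → 15 → 16 → 17 → 18 → 19 → 20 → 21

Answer: 21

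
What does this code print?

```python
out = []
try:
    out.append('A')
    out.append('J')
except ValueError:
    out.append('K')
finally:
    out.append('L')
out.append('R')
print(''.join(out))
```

Execution trace: 'A' (try body) → 'J' (try body, no exception) → 'L' (finally) → 'R' (after the try/except). Output: AJLR

Answer: AJLR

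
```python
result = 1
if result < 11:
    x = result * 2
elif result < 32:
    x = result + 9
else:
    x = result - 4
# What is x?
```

Trace:
`result = 1` → result = 1
`if result < 11: ...` → result < 11 is True → x = 2
So x = 2

Answer: 2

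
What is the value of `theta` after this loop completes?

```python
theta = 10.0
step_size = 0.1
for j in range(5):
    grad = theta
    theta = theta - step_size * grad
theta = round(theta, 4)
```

Gradient descent: w = 10.0 * (1 - 0.1)^5
`theta` takes the values: 10.0 → 9.0 → 8.1 → 7.29 → 6.561 → 5.9049

Answer: 5.9049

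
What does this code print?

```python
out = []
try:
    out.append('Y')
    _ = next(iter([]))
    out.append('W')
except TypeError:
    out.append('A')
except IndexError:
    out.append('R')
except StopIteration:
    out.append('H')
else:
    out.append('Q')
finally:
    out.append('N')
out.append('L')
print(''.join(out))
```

Execution trace: 'Y' (try body) → 'H' (except StopIteration) → 'N' (finally) → 'L' (after the try/except). Output: YHNL

Answer: YHNL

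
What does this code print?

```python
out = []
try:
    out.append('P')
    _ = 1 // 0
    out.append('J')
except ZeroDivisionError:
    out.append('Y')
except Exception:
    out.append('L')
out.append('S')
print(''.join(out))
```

Execution trace: 'P' (try body) → 'Y' (except ZeroDivisionError) → 'S' (after the try/except). Output: PYS

Answer: PYS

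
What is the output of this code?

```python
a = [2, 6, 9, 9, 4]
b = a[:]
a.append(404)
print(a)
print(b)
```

Key concept: slice [:] creates copy.
Step by step:
`a = [2, 6, 9, 9, 4]` → a = [2, 6, 9, 9, 4]
`b = a[:]` → b = [2, 6, 9, 9, 4]
`a.append(404)` → a = [2, 6, 9, 9, 4, 404]
`print(a)` → prints [2, 6, 9, 9, 4, 404]
`print(b)` → prints [2, 6, 9, 9, 4]

Answer:
[2, 6, 9, 9, 4, 404]
[2, 6, 9, 9, 4]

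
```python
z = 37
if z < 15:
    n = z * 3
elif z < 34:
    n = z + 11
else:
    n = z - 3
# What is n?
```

Trace:
`z = 37` → z = 37
`if z < 15: ...` → z < 15 is False, z < 34 is False, take else branch → n = 34
So n = 34

Answer: 34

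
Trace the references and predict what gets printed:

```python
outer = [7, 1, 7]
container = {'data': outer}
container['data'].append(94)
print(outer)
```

Key concept: dict holds reference to list.
Step by step:
`outer = [7, 1, 7]` → outer = [7, 1, 7]
`container = {'data': outer}` → container = {'data': [7, 1, 7]}
`container['data'].append(94)` → outer = [7, 1, 7, 94]; container = {'data': [7, 1, 7, 94]}
`print(outer)` → prints [7, 1, 7, 94]

Answer: [7, 1, 7, 94]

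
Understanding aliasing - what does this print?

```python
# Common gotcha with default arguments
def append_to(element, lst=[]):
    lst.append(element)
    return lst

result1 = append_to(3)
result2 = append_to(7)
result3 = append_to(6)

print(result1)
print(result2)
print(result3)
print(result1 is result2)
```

Key concept: mutable default argument gotcha.
Step by step:
`result1 = append_to(3)` → result1 = [3]
`result2 = append_to(7)` → result1 = [3, 7] (same object as result2); result2 = [3, 7] (same object as result1)
`result3 = append_to(6)` → result1 = [3, 7, 6] (same object as result2, result3); result2 = [3, 7, 6] (same object as result1, result3); result3 = [3, 7, 6] (same object as result1, result2)
`print(result1)` → prints [3, 7, 6]
`print(result2)` → prints [3, 7, 6]
`print(result3)` → prints [3, 7, 6]
`print(result1 is result2)` → prints True

Answer:
[3, 7, 6]
[3, 7, 6]
[3, 7, 6]
True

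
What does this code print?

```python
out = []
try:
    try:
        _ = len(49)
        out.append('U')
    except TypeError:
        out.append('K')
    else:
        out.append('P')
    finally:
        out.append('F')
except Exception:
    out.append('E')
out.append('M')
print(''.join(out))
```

Execution trace: 'K' (inner except TypeError) → 'F' (inner finally) → 'M' (after the try/except). Output: KFM

Answer: KFM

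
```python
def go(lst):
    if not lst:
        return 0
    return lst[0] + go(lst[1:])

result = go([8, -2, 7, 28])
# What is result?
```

8 + (-2) + 7 + 28 + 0 = 41

Answer: 41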